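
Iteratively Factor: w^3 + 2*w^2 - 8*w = (w)*(w^2 + 2*w - 8) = w*(w + 4)*(w - 2)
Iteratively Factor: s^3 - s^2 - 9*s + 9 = (s + 3)*(s^2 - 4*s + 3) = (s - 3)*(s + 3)*(s - 1)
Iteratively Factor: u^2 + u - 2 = (u - 1)*(u + 2)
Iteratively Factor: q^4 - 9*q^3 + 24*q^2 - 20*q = (q - 5)*(q^3 - 4*q^2 + 4*q) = (q - 5)*(q - 2)*(q^2 - 2*q) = (q - 5)*(q - 2)^2*(q)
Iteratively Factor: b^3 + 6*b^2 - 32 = (b + 4)*(b^2 + 2*b - 8) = (b + 4)^2*(b - 2)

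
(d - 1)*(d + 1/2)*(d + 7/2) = d^3 + 3*d^2 - 9*d/4 - 7/4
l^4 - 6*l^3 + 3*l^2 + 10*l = l*(l - 5)*(l - 2)*(l + 1)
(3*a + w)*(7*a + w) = 21*a^2 + 10*a*w + w^2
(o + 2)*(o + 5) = o^2 + 7*o + 10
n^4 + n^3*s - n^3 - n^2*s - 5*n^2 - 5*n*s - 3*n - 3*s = (n - 3)*(n + 1)^2*(n + s)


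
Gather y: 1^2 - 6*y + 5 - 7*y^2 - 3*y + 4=-7*y^2 - 9*y + 10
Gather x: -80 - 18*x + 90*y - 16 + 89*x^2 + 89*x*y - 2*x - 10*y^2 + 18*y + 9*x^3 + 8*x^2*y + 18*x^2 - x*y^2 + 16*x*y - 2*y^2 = 9*x^3 + x^2*(8*y + 107) + x*(-y^2 + 105*y - 20) - 12*y^2 + 108*y - 96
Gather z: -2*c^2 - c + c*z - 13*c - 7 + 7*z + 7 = -2*c^2 - 14*c + z*(c + 7)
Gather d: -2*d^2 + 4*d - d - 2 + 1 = -2*d^2 + 3*d - 1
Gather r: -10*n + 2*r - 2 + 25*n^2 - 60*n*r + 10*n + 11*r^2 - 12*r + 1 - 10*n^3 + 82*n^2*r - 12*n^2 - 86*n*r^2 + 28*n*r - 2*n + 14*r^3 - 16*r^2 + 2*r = -10*n^3 + 13*n^2 - 2*n + 14*r^3 + r^2*(-86*n - 5) + r*(82*n^2 - 32*n - 8) - 1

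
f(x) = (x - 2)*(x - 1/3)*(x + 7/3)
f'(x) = (x - 2)*(x - 1/3) + (x - 2)*(x + 7/3) + (x - 1/3)*(x + 7/3)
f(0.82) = -1.81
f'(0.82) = -2.76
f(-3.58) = -27.22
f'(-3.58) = 33.67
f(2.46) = 4.69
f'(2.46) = 13.38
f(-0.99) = 5.32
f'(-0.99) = -1.84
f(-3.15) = -14.65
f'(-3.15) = 24.99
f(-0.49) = 3.78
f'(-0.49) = -4.06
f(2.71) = 8.51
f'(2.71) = 17.25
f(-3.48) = -23.96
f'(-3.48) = 31.55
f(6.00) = 188.89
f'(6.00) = 103.22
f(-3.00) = -11.11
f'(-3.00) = 22.22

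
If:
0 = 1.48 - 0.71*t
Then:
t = 2.08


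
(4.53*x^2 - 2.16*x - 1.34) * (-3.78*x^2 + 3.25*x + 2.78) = -17.1234*x^4 + 22.8873*x^3 + 10.6386*x^2 - 10.3598*x - 3.7252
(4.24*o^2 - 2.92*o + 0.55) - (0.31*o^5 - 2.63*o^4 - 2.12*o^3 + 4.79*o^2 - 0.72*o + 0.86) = -0.31*o^5 + 2.63*o^4 + 2.12*o^3 - 0.55*o^2 - 2.2*o - 0.31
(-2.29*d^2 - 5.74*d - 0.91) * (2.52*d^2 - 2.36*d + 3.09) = -5.7708*d^4 - 9.0604*d^3 + 4.1771*d^2 - 15.589*d - 2.8119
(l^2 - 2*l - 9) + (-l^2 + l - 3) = -l - 12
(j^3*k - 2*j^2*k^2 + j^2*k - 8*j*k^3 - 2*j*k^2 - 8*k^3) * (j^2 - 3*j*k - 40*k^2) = j^5*k - 5*j^4*k^2 + j^4*k - 42*j^3*k^3 - 5*j^3*k^2 + 104*j^2*k^4 - 42*j^2*k^3 + 320*j*k^5 + 104*j*k^4 + 320*k^5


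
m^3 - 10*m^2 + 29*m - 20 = (m - 5)*(m - 4)*(m - 1)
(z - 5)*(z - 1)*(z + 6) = z^3 - 31*z + 30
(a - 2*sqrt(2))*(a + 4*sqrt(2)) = a^2 + 2*sqrt(2)*a - 16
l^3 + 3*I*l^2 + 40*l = l*(l - 5*I)*(l + 8*I)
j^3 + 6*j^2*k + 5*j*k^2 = j*(j + k)*(j + 5*k)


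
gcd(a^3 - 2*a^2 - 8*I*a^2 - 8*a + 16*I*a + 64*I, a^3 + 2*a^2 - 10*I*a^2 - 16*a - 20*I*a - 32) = a^2 + a*(2 - 8*I) - 16*I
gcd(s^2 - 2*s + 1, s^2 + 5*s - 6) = s - 1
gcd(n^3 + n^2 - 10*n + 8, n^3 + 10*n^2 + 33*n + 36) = n + 4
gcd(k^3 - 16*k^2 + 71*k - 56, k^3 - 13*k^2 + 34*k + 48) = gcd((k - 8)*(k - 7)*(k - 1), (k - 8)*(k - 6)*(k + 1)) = k - 8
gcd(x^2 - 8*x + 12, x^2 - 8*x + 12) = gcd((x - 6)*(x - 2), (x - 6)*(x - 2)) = x^2 - 8*x + 12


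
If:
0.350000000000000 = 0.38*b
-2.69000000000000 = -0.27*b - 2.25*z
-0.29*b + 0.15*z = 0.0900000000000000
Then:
No Solution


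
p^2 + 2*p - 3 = (p - 1)*(p + 3)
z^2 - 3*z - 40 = (z - 8)*(z + 5)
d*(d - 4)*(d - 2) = d^3 - 6*d^2 + 8*d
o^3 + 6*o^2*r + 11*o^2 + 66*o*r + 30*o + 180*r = (o + 5)*(o + 6)*(o + 6*r)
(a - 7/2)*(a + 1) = a^2 - 5*a/2 - 7/2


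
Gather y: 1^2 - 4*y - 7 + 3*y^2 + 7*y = 3*y^2 + 3*y - 6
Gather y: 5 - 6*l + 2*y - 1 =-6*l + 2*y + 4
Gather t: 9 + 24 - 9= 24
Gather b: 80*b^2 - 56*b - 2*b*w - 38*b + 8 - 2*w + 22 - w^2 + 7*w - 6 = 80*b^2 + b*(-2*w - 94) - w^2 + 5*w + 24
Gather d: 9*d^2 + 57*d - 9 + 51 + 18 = 9*d^2 + 57*d + 60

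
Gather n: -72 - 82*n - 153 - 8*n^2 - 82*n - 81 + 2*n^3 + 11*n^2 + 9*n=2*n^3 + 3*n^2 - 155*n - 306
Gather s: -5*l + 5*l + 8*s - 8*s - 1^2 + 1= 0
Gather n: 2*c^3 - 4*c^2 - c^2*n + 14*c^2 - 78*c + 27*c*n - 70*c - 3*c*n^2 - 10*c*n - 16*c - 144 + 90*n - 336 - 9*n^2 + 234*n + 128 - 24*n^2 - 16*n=2*c^3 + 10*c^2 - 164*c + n^2*(-3*c - 33) + n*(-c^2 + 17*c + 308) - 352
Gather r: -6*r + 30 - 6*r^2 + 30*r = -6*r^2 + 24*r + 30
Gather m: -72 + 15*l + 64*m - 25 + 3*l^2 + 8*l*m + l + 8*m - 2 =3*l^2 + 16*l + m*(8*l + 72) - 99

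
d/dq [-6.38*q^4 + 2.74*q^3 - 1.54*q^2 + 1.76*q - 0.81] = -25.52*q^3 + 8.22*q^2 - 3.08*q + 1.76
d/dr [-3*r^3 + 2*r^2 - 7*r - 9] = -9*r^2 + 4*r - 7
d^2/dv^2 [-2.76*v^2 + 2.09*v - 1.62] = -5.52000000000000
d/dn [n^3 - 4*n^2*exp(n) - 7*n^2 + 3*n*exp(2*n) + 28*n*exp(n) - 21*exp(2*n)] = -4*n^2*exp(n) + 3*n^2 + 6*n*exp(2*n) + 20*n*exp(n) - 14*n - 39*exp(2*n) + 28*exp(n)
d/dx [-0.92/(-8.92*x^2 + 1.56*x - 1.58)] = (1.4352 - 16.4128*x)/(8.92*x^2 - 1.56*x + 1.58)^2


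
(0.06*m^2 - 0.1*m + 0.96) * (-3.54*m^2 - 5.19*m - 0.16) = -0.2124*m^4 + 0.0426*m^3 - 2.889*m^2 - 4.9664*m - 0.1536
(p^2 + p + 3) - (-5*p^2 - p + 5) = 6*p^2 + 2*p - 2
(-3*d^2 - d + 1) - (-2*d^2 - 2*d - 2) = -d^2 + d + 3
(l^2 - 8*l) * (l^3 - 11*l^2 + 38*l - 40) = l^5 - 19*l^4 + 126*l^3 - 344*l^2 + 320*l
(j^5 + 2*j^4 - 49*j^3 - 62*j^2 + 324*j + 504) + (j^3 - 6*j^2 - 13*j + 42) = j^5 + 2*j^4 - 48*j^3 - 68*j^2 + 311*j + 546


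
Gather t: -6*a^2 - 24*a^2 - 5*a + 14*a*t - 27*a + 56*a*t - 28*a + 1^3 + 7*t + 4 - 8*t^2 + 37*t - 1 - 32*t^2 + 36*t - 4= -30*a^2 - 60*a - 40*t^2 + t*(70*a + 80)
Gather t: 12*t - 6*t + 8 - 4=6*t + 4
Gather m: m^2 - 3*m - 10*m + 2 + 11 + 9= m^2 - 13*m + 22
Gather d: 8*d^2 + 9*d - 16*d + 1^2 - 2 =8*d^2 - 7*d - 1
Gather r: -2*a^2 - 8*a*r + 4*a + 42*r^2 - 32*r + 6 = -2*a^2 + 4*a + 42*r^2 + r*(-8*a - 32) + 6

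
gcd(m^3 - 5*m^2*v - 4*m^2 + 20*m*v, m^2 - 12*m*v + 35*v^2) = -m + 5*v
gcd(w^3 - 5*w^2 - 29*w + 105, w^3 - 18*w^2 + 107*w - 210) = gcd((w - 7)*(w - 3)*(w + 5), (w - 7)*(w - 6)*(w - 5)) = w - 7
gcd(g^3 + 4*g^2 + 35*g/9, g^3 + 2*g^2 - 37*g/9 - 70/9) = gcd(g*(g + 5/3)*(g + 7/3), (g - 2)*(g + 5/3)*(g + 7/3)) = g^2 + 4*g + 35/9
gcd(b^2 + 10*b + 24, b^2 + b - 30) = b + 6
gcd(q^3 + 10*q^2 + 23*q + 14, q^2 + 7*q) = q + 7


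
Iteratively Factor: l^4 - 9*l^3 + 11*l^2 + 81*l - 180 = (l + 3)*(l^3 - 12*l^2 + 47*l - 60) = (l - 3)*(l + 3)*(l^2 - 9*l + 20) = (l - 5)*(l - 3)*(l + 3)*(l - 4)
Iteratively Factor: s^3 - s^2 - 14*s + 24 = (s - 3)*(s^2 + 2*s - 8) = (s - 3)*(s - 2)*(s + 4)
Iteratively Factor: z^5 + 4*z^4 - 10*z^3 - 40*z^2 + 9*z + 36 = (z + 3)*(z^4 + z^3 - 13*z^2 - z + 12) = (z - 3)*(z + 3)*(z^3 + 4*z^2 - z - 4) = (z - 3)*(z + 3)*(z + 4)*(z^2 - 1) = (z - 3)*(z - 1)*(z + 3)*(z + 4)*(z + 1)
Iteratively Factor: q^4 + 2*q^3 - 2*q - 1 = (q - 1)*(q^3 + 3*q^2 + 3*q + 1) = (q - 1)*(q + 1)*(q^2 + 2*q + 1) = (q - 1)*(q + 1)^2*(q + 1)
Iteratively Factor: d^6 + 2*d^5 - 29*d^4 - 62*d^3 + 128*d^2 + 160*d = (d - 2)*(d^5 + 4*d^4 - 21*d^3 - 104*d^2 - 80*d) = d*(d - 2)*(d^4 + 4*d^3 - 21*d^2 - 104*d - 80) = d*(d - 2)*(d + 4)*(d^3 - 21*d - 20) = d*(d - 5)*(d - 2)*(d + 4)*(d^2 + 5*d + 4) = d*(d - 5)*(d - 2)*(d + 4)^2*(d + 1)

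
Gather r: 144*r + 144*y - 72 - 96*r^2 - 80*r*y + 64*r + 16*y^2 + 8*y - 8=-96*r^2 + r*(208 - 80*y) + 16*y^2 + 152*y - 80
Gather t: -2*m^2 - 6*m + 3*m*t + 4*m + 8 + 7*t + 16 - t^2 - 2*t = -2*m^2 - 2*m - t^2 + t*(3*m + 5) + 24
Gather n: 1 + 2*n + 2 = 2*n + 3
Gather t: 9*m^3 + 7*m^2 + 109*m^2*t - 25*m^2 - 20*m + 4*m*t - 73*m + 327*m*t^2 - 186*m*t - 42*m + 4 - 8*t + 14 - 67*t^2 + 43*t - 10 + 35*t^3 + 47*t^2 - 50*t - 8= 9*m^3 - 18*m^2 - 135*m + 35*t^3 + t^2*(327*m - 20) + t*(109*m^2 - 182*m - 15)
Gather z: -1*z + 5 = 5 - z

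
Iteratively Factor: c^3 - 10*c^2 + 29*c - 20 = (c - 1)*(c^2 - 9*c + 20) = (c - 4)*(c - 1)*(c - 5)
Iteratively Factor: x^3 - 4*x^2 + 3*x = (x - 3)*(x^2 - x) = (x - 3)*(x - 1)*(x)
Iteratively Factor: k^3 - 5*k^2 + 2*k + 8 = (k - 4)*(k^2 - k - 2) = (k - 4)*(k + 1)*(k - 2)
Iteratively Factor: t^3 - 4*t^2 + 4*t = (t - 2)*(t^2 - 2*t) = t*(t - 2)*(t - 2)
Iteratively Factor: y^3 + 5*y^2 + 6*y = (y)*(y^2 + 5*y + 6) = y*(y + 3)*(y + 2)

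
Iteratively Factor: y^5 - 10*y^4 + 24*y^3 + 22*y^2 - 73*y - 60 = (y + 1)*(y^4 - 11*y^3 + 35*y^2 - 13*y - 60) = (y - 3)*(y + 1)*(y^3 - 8*y^2 + 11*y + 20) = (y - 5)*(y - 3)*(y + 1)*(y^2 - 3*y - 4) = (y - 5)*(y - 4)*(y - 3)*(y + 1)*(y + 1)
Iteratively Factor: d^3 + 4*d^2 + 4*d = (d + 2)*(d^2 + 2*d) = (d + 2)^2*(d)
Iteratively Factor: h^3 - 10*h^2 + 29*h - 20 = (h - 1)*(h^2 - 9*h + 20) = (h - 4)*(h - 1)*(h - 5)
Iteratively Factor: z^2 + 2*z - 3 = (z + 3)*(z - 1)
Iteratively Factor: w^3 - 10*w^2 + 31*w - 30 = (w - 2)*(w^2 - 8*w + 15) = (w - 5)*(w - 2)*(w - 3)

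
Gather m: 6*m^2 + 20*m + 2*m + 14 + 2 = 6*m^2 + 22*m + 16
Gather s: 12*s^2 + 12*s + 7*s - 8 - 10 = 12*s^2 + 19*s - 18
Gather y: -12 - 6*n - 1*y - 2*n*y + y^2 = -6*n + y^2 + y*(-2*n - 1) - 12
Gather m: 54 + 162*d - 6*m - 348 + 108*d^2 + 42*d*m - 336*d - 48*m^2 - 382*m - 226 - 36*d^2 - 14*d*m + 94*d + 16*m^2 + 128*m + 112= 72*d^2 - 80*d - 32*m^2 + m*(28*d - 260) - 408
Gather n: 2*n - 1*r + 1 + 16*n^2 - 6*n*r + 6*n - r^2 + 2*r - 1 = 16*n^2 + n*(8 - 6*r) - r^2 + r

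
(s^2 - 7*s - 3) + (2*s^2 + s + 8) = 3*s^2 - 6*s + 5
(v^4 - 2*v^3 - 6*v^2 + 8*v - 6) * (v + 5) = v^5 + 3*v^4 - 16*v^3 - 22*v^2 + 34*v - 30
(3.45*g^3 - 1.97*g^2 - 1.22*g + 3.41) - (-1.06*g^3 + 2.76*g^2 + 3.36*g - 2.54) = 4.51*g^3 - 4.73*g^2 - 4.58*g + 5.95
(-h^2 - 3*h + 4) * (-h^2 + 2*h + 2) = h^4 + h^3 - 12*h^2 + 2*h + 8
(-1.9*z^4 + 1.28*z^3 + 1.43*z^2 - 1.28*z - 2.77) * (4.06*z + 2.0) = -7.714*z^5 + 1.3968*z^4 + 8.3658*z^3 - 2.3368*z^2 - 13.8062*z - 5.54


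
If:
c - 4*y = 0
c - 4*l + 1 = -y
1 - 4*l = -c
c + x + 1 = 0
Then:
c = 0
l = 1/4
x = -1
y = 0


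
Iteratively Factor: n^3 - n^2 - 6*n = (n + 2)*(n^2 - 3*n) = n*(n + 2)*(n - 3)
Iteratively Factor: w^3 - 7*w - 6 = (w - 3)*(w^2 + 3*w + 2) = (w - 3)*(w + 2)*(w + 1)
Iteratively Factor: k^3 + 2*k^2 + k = (k + 1)*(k^2 + k) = k*(k + 1)*(k + 1)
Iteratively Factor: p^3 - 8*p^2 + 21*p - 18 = (p - 2)*(p^2 - 6*p + 9) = (p - 3)*(p - 2)*(p - 3)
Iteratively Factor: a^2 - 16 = (a + 4)*(a - 4)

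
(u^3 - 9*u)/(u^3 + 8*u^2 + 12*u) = (u^2 - 9)/(u^2 + 8*u + 12)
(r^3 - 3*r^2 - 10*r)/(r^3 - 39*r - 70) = r*(r - 5)/(r^2 - 2*r - 35)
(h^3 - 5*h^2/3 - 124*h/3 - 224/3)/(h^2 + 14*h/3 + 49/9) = 3*(h^2 - 4*h - 32)/(3*h + 7)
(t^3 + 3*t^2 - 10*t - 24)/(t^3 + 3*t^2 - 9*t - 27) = (t^2 + 6*t + 8)/(t^2 + 6*t + 9)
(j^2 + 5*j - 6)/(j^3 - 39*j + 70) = (j^2 + 5*j - 6)/(j^3 - 39*j + 70)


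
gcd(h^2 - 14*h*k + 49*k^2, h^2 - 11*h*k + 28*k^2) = h - 7*k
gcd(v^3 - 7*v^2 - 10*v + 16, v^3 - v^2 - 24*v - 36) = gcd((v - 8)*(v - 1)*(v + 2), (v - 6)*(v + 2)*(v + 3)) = v + 2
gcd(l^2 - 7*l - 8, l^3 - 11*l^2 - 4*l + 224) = l - 8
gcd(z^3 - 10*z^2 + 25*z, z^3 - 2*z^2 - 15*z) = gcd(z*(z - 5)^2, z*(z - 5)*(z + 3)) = z^2 - 5*z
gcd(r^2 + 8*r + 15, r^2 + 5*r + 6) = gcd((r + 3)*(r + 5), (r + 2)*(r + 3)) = r + 3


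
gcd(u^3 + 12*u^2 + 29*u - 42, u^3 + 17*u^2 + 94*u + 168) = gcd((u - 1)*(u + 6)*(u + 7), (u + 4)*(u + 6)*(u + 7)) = u^2 + 13*u + 42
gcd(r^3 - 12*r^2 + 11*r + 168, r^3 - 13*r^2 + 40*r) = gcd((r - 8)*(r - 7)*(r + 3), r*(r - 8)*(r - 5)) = r - 8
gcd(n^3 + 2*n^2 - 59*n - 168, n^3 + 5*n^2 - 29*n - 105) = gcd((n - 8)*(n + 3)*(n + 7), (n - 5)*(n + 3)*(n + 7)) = n^2 + 10*n + 21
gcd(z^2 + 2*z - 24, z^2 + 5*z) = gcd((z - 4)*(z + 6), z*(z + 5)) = 1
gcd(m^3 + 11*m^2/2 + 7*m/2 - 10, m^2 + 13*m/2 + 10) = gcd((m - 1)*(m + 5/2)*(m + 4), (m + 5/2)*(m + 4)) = m^2 + 13*m/2 + 10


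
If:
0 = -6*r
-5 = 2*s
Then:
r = 0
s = -5/2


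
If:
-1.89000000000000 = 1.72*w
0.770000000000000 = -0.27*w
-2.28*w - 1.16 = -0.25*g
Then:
No Solution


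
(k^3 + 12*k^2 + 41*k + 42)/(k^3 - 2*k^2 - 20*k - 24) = (k^2 + 10*k + 21)/(k^2 - 4*k - 12)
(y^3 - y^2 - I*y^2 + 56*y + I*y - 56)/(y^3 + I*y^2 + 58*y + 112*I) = (y - 1)/(y + 2*I)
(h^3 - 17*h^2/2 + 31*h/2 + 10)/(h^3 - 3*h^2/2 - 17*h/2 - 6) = (2*h^2 - 9*h - 5)/(2*h^2 + 5*h + 3)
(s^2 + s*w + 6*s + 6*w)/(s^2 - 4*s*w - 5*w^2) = (s + 6)/(s - 5*w)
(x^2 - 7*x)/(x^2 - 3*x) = (x - 7)/(x - 3)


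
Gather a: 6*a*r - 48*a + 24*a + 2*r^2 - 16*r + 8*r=a*(6*r - 24) + 2*r^2 - 8*r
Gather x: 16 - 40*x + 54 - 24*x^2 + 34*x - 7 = -24*x^2 - 6*x + 63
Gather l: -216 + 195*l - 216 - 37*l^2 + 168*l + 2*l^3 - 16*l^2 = 2*l^3 - 53*l^2 + 363*l - 432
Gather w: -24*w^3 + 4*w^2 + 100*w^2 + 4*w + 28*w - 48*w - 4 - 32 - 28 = -24*w^3 + 104*w^2 - 16*w - 64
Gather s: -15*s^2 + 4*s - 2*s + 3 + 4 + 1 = -15*s^2 + 2*s + 8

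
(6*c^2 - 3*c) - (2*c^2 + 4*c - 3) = 4*c^2 - 7*c + 3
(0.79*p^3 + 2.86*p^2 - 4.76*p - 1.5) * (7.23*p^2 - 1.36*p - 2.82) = 5.7117*p^5 + 19.6034*p^4 - 40.5322*p^3 - 12.4366*p^2 + 15.4632*p + 4.23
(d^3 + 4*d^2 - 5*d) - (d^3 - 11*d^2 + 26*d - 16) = 15*d^2 - 31*d + 16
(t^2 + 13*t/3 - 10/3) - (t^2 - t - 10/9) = 16*t/3 - 20/9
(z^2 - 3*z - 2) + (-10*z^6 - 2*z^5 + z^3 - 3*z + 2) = -10*z^6 - 2*z^5 + z^3 + z^2 - 6*z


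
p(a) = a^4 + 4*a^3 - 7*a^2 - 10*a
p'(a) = 4*a^3 + 12*a^2 - 14*a - 10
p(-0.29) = 2.22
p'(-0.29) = -5.03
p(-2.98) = -59.36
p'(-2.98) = 32.43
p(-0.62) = 2.70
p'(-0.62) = 2.34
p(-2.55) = -44.06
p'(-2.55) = 37.40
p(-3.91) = -73.30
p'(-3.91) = -10.91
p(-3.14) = -64.24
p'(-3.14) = 28.44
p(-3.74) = -74.11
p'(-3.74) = 0.96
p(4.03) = 371.58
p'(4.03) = 390.27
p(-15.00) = 35700.00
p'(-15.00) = -10600.00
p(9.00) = 8820.00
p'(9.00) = 3752.00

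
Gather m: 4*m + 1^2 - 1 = 4*m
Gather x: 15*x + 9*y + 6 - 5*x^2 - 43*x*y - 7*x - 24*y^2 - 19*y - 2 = -5*x^2 + x*(8 - 43*y) - 24*y^2 - 10*y + 4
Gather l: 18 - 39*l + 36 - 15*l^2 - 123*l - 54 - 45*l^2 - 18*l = -60*l^2 - 180*l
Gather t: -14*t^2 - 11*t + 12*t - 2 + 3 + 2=-14*t^2 + t + 3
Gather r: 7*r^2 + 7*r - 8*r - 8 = 7*r^2 - r - 8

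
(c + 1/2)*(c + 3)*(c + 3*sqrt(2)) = c^3 + 7*c^2/2 + 3*sqrt(2)*c^2 + 3*c/2 + 21*sqrt(2)*c/2 + 9*sqrt(2)/2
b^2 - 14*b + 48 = (b - 8)*(b - 6)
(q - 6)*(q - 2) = q^2 - 8*q + 12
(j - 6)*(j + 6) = j^2 - 36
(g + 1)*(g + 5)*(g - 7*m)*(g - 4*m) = g^4 - 11*g^3*m + 6*g^3 + 28*g^2*m^2 - 66*g^2*m + 5*g^2 + 168*g*m^2 - 55*g*m + 140*m^2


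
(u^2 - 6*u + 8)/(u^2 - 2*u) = (u - 4)/u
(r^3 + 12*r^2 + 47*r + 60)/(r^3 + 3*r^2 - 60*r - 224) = (r^2 + 8*r + 15)/(r^2 - r - 56)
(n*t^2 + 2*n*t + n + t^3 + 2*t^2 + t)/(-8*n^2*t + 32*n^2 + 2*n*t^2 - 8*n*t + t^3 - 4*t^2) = (n*t^2 + 2*n*t + n + t^3 + 2*t^2 + t)/(-8*n^2*t + 32*n^2 + 2*n*t^2 - 8*n*t + t^3 - 4*t^2)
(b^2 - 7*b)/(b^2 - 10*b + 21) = b/(b - 3)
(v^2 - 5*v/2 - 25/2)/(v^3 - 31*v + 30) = (v + 5/2)/(v^2 + 5*v - 6)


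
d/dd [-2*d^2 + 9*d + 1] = 9 - 4*d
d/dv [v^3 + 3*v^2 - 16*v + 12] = 3*v^2 + 6*v - 16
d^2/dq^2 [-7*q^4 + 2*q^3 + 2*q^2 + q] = -84*q^2 + 12*q + 4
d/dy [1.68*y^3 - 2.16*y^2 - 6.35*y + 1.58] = 5.04*y^2 - 4.32*y - 6.35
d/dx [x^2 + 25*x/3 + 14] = 2*x + 25/3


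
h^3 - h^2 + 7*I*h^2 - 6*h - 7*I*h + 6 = (h - 1)*(h + I)*(h + 6*I)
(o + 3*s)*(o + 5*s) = o^2 + 8*o*s + 15*s^2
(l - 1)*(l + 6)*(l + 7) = l^3 + 12*l^2 + 29*l - 42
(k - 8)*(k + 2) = k^2 - 6*k - 16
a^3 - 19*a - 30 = (a - 5)*(a + 2)*(a + 3)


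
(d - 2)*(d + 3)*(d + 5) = d^3 + 6*d^2 - d - 30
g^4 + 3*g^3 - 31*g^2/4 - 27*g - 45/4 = (g - 3)*(g + 1/2)*(g + 5/2)*(g + 3)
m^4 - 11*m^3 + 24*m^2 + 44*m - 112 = (m - 7)*(m - 4)*(m - 2)*(m + 2)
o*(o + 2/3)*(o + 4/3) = o^3 + 2*o^2 + 8*o/9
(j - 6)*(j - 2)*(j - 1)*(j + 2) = j^4 - 7*j^3 + 2*j^2 + 28*j - 24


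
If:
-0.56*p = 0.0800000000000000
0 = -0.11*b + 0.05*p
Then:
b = -0.06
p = -0.14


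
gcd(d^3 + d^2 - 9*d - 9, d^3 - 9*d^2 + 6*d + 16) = d + 1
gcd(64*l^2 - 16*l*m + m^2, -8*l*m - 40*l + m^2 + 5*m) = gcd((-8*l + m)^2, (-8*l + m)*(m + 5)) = 8*l - m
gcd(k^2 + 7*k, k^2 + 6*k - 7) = k + 7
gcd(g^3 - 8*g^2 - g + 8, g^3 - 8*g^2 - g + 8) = g^3 - 8*g^2 - g + 8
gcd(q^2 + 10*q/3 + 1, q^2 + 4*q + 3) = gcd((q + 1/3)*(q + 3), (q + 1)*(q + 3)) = q + 3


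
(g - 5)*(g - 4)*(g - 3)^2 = g^4 - 15*g^3 + 83*g^2 - 201*g + 180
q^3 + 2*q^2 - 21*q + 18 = (q - 3)*(q - 1)*(q + 6)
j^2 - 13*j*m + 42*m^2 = (j - 7*m)*(j - 6*m)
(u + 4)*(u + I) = u^2 + 4*u + I*u + 4*I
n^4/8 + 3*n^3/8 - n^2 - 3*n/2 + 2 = (n/4 + 1)*(n/2 + 1)*(n - 2)*(n - 1)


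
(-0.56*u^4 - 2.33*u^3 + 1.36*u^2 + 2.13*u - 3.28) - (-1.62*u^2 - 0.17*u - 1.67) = -0.56*u^4 - 2.33*u^3 + 2.98*u^2 + 2.3*u - 1.61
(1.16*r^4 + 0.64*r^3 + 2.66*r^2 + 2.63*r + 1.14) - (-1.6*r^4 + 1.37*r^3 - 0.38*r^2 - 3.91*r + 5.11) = 2.76*r^4 - 0.73*r^3 + 3.04*r^2 + 6.54*r - 3.97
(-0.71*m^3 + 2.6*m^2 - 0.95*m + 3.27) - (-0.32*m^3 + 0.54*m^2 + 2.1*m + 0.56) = -0.39*m^3 + 2.06*m^2 - 3.05*m + 2.71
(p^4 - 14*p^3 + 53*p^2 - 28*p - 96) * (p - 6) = p^5 - 20*p^4 + 137*p^3 - 346*p^2 + 72*p + 576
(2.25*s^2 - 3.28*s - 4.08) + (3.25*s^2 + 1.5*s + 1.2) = 5.5*s^2 - 1.78*s - 2.88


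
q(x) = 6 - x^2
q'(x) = -2*x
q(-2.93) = -2.58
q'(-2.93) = 5.86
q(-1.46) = 3.87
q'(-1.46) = 2.92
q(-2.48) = -0.15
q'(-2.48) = 4.96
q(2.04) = 1.84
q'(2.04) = -4.08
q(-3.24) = -4.50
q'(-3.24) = 6.48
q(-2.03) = 1.88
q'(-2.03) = 4.06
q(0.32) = 5.90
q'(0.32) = -0.64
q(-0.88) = 5.23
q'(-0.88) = 1.76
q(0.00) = 6.00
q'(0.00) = 0.00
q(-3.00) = -3.00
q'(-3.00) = 6.00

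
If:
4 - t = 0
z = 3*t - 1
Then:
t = 4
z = 11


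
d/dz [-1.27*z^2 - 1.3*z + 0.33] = -2.54*z - 1.3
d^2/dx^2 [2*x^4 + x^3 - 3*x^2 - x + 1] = 24*x^2 + 6*x - 6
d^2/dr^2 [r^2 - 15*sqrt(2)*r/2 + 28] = 2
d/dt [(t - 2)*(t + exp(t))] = t + (t - 2)*(exp(t) + 1) + exp(t)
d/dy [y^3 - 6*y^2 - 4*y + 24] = 3*y^2 - 12*y - 4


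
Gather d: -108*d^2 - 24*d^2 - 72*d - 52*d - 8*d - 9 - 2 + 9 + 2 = -132*d^2 - 132*d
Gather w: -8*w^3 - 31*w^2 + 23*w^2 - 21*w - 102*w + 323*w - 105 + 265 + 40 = -8*w^3 - 8*w^2 + 200*w + 200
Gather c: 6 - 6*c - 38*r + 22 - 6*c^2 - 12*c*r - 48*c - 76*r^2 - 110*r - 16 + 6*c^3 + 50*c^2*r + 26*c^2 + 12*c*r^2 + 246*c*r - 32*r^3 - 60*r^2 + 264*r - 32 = 6*c^3 + c^2*(50*r + 20) + c*(12*r^2 + 234*r - 54) - 32*r^3 - 136*r^2 + 116*r - 20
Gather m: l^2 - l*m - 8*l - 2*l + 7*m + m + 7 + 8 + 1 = l^2 - 10*l + m*(8 - l) + 16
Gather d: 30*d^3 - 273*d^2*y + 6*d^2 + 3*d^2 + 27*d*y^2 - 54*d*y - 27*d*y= 30*d^3 + d^2*(9 - 273*y) + d*(27*y^2 - 81*y)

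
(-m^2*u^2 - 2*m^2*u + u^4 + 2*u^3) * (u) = -m^2*u^3 - 2*m^2*u^2 + u^5 + 2*u^4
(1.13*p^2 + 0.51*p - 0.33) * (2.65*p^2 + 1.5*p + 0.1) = 2.9945*p^4 + 3.0465*p^3 + 0.00349999999999995*p^2 - 0.444*p - 0.033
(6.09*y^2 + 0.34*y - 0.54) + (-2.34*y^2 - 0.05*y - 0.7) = 3.75*y^2 + 0.29*y - 1.24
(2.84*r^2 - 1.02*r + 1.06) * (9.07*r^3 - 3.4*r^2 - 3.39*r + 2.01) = 25.7588*r^5 - 18.9074*r^4 + 3.4546*r^3 + 5.5622*r^2 - 5.6436*r + 2.1306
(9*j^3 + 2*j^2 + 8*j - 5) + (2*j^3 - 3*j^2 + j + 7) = 11*j^3 - j^2 + 9*j + 2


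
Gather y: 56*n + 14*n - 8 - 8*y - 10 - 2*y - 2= 70*n - 10*y - 20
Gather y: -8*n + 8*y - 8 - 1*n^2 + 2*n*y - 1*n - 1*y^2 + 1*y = -n^2 - 9*n - y^2 + y*(2*n + 9) - 8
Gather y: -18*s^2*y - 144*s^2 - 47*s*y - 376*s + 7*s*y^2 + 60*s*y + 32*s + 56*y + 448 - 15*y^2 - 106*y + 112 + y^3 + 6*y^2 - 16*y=-144*s^2 - 344*s + y^3 + y^2*(7*s - 9) + y*(-18*s^2 + 13*s - 66) + 560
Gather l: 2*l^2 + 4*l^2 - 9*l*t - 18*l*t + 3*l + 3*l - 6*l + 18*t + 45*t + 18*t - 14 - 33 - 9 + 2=6*l^2 - 27*l*t + 81*t - 54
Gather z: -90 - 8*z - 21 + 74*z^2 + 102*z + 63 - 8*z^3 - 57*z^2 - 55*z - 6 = -8*z^3 + 17*z^2 + 39*z - 54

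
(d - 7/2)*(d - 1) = d^2 - 9*d/2 + 7/2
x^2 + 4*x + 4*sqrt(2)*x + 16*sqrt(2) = (x + 4)*(x + 4*sqrt(2))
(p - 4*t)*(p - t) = p^2 - 5*p*t + 4*t^2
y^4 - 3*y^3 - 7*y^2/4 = y^2*(y - 7/2)*(y + 1/2)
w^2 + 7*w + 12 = (w + 3)*(w + 4)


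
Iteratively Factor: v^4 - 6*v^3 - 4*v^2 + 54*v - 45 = (v - 1)*(v^3 - 5*v^2 - 9*v + 45) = (v - 5)*(v - 1)*(v^2 - 9) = (v - 5)*(v - 1)*(v + 3)*(v - 3)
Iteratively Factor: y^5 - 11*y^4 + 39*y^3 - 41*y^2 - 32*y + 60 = (y - 5)*(y^4 - 6*y^3 + 9*y^2 + 4*y - 12) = (y - 5)*(y - 2)*(y^3 - 4*y^2 + y + 6) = (y - 5)*(y - 3)*(y - 2)*(y^2 - y - 2) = (y - 5)*(y - 3)*(y - 2)*(y + 1)*(y - 2)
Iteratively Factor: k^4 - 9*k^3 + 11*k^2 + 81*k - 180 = (k - 3)*(k^3 - 6*k^2 - 7*k + 60) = (k - 4)*(k - 3)*(k^2 - 2*k - 15) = (k - 5)*(k - 4)*(k - 3)*(k + 3)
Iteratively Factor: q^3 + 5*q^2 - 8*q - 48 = (q + 4)*(q^2 + q - 12) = (q - 3)*(q + 4)*(q + 4)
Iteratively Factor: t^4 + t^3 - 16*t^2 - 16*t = (t + 4)*(t^3 - 3*t^2 - 4*t) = (t + 1)*(t + 4)*(t^2 - 4*t) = (t - 4)*(t + 1)*(t + 4)*(t)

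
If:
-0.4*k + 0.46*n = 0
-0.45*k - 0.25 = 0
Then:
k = -0.56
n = -0.48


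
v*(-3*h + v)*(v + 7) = -3*h*v^2 - 21*h*v + v^3 + 7*v^2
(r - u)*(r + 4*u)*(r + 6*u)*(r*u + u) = r^4*u + 9*r^3*u^2 + r^3*u + 14*r^2*u^3 + 9*r^2*u^2 - 24*r*u^4 + 14*r*u^3 - 24*u^4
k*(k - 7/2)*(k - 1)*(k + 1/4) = k^4 - 17*k^3/4 + 19*k^2/8 + 7*k/8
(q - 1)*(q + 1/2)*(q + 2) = q^3 + 3*q^2/2 - 3*q/2 - 1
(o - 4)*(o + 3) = o^2 - o - 12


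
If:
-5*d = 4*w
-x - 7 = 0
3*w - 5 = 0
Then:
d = -4/3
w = 5/3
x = -7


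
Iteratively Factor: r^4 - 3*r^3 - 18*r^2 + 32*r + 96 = (r - 4)*(r^3 + r^2 - 14*r - 24) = (r - 4)*(r + 2)*(r^2 - r - 12) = (r - 4)*(r + 2)*(r + 3)*(r - 4)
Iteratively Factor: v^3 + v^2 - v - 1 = (v + 1)*(v^2 - 1) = (v + 1)^2*(v - 1)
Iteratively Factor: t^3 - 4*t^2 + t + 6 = (t + 1)*(t^2 - 5*t + 6) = (t - 3)*(t + 1)*(t - 2)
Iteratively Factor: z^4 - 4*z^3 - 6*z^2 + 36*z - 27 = (z - 3)*(z^3 - z^2 - 9*z + 9) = (z - 3)*(z - 1)*(z^2 - 9) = (z - 3)^2*(z - 1)*(z + 3)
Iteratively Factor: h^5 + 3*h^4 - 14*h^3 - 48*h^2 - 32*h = (h - 4)*(h^4 + 7*h^3 + 14*h^2 + 8*h) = (h - 4)*(h + 4)*(h^3 + 3*h^2 + 2*h) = (h - 4)*(h + 1)*(h + 4)*(h^2 + 2*h) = h*(h - 4)*(h + 1)*(h + 4)*(h + 2)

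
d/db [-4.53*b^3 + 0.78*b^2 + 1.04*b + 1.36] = -13.59*b^2 + 1.56*b + 1.04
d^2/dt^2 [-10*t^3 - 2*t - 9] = -60*t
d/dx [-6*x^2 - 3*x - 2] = -12*x - 3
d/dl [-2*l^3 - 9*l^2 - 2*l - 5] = -6*l^2 - 18*l - 2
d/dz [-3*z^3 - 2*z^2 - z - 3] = -9*z^2 - 4*z - 1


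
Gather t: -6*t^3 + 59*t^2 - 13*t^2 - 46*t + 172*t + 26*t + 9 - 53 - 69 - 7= -6*t^3 + 46*t^2 + 152*t - 120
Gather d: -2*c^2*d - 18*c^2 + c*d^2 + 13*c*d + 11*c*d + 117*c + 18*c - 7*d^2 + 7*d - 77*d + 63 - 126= -18*c^2 + 135*c + d^2*(c - 7) + d*(-2*c^2 + 24*c - 70) - 63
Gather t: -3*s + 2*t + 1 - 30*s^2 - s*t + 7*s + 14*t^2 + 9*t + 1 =-30*s^2 + 4*s + 14*t^2 + t*(11 - s) + 2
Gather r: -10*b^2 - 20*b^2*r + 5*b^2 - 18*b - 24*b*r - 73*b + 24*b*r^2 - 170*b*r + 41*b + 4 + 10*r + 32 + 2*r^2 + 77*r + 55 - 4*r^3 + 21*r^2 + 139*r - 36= -5*b^2 - 50*b - 4*r^3 + r^2*(24*b + 23) + r*(-20*b^2 - 194*b + 226) + 55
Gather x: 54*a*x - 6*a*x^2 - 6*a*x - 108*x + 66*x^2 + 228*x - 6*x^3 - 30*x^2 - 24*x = -6*x^3 + x^2*(36 - 6*a) + x*(48*a + 96)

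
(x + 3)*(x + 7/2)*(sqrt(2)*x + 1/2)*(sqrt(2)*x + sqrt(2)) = 2*x^4 + sqrt(2)*x^3/2 + 15*x^3 + 15*sqrt(2)*x^2/4 + 34*x^2 + 17*sqrt(2)*x/2 + 21*x + 21*sqrt(2)/4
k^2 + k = k*(k + 1)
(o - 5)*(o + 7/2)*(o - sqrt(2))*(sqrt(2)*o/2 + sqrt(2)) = sqrt(2)*o^4/2 - o^3 + sqrt(2)*o^3/4 - 41*sqrt(2)*o^2/4 - o^2/2 - 35*sqrt(2)*o/2 + 41*o/2 + 35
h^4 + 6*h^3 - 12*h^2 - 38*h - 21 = (h - 3)*(h + 1)^2*(h + 7)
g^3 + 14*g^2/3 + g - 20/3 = (g - 1)*(g + 5/3)*(g + 4)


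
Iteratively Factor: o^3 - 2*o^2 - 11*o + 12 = (o - 1)*(o^2 - o - 12) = (o - 4)*(o - 1)*(o + 3)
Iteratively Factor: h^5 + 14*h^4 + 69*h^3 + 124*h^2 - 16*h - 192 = (h + 3)*(h^4 + 11*h^3 + 36*h^2 + 16*h - 64) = (h + 3)*(h + 4)*(h^3 + 7*h^2 + 8*h - 16) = (h + 3)*(h + 4)^2*(h^2 + 3*h - 4) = (h - 1)*(h + 3)*(h + 4)^2*(h + 4)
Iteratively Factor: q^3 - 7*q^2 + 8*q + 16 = (q - 4)*(q^2 - 3*q - 4) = (q - 4)^2*(q + 1)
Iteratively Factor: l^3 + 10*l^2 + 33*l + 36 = (l + 3)*(l^2 + 7*l + 12) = (l + 3)*(l + 4)*(l + 3)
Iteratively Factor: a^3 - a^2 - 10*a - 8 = (a + 1)*(a^2 - 2*a - 8) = (a - 4)*(a + 1)*(a + 2)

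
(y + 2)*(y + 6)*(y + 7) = y^3 + 15*y^2 + 68*y + 84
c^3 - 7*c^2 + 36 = (c - 6)*(c - 3)*(c + 2)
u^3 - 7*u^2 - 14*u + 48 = (u - 8)*(u - 2)*(u + 3)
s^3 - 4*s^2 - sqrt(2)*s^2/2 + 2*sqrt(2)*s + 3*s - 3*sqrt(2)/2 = (s - 3)*(s - 1)*(s - sqrt(2)/2)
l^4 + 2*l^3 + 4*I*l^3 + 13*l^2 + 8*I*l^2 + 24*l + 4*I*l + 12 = (l - 2*I)*(l + 6*I)*(-I*l - I)*(I*l + I)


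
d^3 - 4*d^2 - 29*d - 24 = (d - 8)*(d + 1)*(d + 3)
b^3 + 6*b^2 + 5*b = b*(b + 1)*(b + 5)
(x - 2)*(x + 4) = x^2 + 2*x - 8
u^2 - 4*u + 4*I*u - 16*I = (u - 4)*(u + 4*I)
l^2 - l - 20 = (l - 5)*(l + 4)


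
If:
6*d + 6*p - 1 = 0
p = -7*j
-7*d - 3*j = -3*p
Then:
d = 4/73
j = -7/438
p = 49/438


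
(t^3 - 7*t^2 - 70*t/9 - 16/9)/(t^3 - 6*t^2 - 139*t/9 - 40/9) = (3*t + 2)/(3*t + 5)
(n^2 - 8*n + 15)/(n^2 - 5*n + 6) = (n - 5)/(n - 2)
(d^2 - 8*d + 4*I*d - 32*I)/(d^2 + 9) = (d^2 + 4*d*(-2 + I) - 32*I)/(d^2 + 9)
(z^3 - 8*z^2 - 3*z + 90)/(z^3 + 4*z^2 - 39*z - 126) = (z - 5)/(z + 7)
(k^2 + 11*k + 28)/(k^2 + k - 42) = (k + 4)/(k - 6)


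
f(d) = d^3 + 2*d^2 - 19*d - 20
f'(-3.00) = -4.00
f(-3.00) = 28.00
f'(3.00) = 20.00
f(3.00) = -32.00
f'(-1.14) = -19.66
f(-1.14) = 2.78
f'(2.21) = 4.49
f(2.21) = -41.43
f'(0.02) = -18.92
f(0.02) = -20.38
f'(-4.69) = 28.23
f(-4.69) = 9.94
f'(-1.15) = -19.63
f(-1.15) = 2.97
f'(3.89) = 41.96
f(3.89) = -4.78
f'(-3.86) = 10.26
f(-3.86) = 25.63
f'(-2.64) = -8.65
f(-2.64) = 25.70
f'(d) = 3*d^2 + 4*d - 19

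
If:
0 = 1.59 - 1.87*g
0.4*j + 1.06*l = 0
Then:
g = 0.85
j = -2.65*l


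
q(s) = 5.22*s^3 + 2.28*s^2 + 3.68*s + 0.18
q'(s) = 15.66*s^2 + 4.56*s + 3.68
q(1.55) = 30.80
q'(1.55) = 48.37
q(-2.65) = -90.70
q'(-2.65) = 101.57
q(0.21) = 1.10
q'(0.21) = 5.33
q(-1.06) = -7.38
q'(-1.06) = 16.44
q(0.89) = 8.94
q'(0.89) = 20.14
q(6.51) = 1560.93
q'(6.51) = 697.04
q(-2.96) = -126.11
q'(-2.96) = 127.39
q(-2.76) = -102.36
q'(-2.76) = 110.39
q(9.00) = 4023.36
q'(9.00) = 1313.18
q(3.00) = 172.68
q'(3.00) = 158.30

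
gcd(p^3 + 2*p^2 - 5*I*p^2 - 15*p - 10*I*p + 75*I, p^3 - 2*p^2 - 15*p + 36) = p - 3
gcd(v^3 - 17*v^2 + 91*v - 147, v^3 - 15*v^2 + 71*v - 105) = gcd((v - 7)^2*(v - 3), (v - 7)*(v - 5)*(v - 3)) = v^2 - 10*v + 21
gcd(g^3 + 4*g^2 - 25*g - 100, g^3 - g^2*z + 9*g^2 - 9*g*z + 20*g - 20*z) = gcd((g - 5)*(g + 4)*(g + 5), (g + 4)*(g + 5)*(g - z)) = g^2 + 9*g + 20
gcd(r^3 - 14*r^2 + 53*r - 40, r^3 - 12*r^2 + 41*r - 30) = r^2 - 6*r + 5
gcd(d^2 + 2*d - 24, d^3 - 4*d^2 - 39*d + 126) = d + 6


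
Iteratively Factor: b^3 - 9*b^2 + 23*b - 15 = (b - 5)*(b^2 - 4*b + 3) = (b - 5)*(b - 1)*(b - 3)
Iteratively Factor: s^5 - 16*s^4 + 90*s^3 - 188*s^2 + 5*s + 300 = (s - 5)*(s^4 - 11*s^3 + 35*s^2 - 13*s - 60) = (s - 5)^2*(s^3 - 6*s^2 + 5*s + 12) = (s - 5)^2*(s - 3)*(s^2 - 3*s - 4) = (s - 5)^2*(s - 4)*(s - 3)*(s + 1)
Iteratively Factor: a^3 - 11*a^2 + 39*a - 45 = (a - 3)*(a^2 - 8*a + 15) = (a - 3)^2*(a - 5)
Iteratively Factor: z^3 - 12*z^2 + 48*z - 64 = (z - 4)*(z^2 - 8*z + 16) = (z - 4)^2*(z - 4)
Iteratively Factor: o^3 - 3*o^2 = (o)*(o^2 - 3*o) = o*(o - 3)*(o)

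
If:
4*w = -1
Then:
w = -1/4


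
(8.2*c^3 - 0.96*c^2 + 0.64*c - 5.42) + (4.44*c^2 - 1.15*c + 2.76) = 8.2*c^3 + 3.48*c^2 - 0.51*c - 2.66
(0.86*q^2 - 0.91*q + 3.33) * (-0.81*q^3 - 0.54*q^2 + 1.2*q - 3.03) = -0.6966*q^5 + 0.2727*q^4 - 1.1739*q^3 - 5.496*q^2 + 6.7533*q - 10.0899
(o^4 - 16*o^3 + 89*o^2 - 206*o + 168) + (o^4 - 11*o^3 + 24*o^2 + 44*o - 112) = 2*o^4 - 27*o^3 + 113*o^2 - 162*o + 56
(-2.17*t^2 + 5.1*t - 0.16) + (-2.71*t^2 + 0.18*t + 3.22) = -4.88*t^2 + 5.28*t + 3.06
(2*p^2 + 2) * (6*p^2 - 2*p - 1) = 12*p^4 - 4*p^3 + 10*p^2 - 4*p - 2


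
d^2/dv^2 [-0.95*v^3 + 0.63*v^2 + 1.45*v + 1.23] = 1.26 - 5.7*v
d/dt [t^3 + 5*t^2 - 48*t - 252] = 3*t^2 + 10*t - 48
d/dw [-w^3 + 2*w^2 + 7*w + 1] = -3*w^2 + 4*w + 7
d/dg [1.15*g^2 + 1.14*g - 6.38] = 2.3*g + 1.14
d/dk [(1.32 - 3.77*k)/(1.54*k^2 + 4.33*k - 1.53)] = (5.8058*k^2 - 4.0656*k + 0.0525000000000002)/(2.3716*k^4 + 13.3364*k^3 + 14.0365*k^2 - 13.2498*k + 2.3409)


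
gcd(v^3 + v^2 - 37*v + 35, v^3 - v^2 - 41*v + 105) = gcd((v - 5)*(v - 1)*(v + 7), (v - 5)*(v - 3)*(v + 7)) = v^2 + 2*v - 35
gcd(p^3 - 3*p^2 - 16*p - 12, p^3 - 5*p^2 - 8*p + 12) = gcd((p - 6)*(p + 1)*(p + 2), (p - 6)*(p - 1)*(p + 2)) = p^2 - 4*p - 12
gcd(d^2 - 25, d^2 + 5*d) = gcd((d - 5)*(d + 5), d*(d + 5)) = d + 5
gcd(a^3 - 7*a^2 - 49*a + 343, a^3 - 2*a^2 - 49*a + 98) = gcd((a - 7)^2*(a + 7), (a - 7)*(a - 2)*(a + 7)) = a^2 - 49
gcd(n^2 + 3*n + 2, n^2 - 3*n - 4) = n + 1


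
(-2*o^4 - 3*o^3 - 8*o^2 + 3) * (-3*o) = 6*o^5 + 9*o^4 + 24*o^3 - 9*o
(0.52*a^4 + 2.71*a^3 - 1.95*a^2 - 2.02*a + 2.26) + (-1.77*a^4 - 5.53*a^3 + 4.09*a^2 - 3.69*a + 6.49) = -1.25*a^4 - 2.82*a^3 + 2.14*a^2 - 5.71*a + 8.75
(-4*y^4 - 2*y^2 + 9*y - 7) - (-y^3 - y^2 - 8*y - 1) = -4*y^4 + y^3 - y^2 + 17*y - 6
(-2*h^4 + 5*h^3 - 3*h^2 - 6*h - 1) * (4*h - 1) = -8*h^5 + 22*h^4 - 17*h^3 - 21*h^2 + 2*h + 1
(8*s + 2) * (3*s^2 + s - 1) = 24*s^3 + 14*s^2 - 6*s - 2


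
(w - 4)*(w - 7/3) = w^2 - 19*w/3 + 28/3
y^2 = y^2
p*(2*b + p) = 2*b*p + p^2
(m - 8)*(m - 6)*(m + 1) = m^3 - 13*m^2 + 34*m + 48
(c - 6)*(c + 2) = c^2 - 4*c - 12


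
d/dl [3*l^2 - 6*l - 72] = 6*l - 6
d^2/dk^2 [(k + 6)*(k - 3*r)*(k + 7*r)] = 6*k + 8*r + 12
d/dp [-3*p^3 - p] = -9*p^2 - 1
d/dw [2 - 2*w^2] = -4*w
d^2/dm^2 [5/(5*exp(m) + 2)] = (125*exp(m) - 50)*exp(m)/(5*exp(m) + 2)^3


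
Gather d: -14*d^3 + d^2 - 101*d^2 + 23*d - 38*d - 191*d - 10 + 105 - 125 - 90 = -14*d^3 - 100*d^2 - 206*d - 120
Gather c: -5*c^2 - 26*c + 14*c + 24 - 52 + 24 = -5*c^2 - 12*c - 4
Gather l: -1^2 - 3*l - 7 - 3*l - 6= -6*l - 14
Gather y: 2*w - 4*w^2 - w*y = -4*w^2 - w*y + 2*w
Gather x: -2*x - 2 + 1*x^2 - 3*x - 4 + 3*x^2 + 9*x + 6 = 4*x^2 + 4*x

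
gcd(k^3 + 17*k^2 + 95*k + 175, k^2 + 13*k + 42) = k + 7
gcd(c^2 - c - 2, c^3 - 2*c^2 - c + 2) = c^2 - c - 2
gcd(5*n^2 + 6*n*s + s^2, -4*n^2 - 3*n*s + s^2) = n + s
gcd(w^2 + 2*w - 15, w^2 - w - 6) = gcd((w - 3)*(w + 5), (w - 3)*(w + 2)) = w - 3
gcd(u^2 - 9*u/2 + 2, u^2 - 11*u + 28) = u - 4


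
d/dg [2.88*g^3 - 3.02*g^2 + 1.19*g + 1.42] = 8.64*g^2 - 6.04*g + 1.19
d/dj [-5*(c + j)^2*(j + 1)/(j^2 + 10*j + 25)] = 5*(c + j)*(2*(c + j)*(j + 1)*(j + 5) - (c + 3*j + 2)*(j^2 + 10*j + 25))/(j^2 + 10*j + 25)^2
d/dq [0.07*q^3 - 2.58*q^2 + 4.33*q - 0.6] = 0.21*q^2 - 5.16*q + 4.33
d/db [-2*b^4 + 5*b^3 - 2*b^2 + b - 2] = -8*b^3 + 15*b^2 - 4*b + 1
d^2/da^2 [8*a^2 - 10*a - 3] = 16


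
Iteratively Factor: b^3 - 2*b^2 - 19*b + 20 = (b - 1)*(b^2 - b - 20) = (b - 1)*(b + 4)*(b - 5)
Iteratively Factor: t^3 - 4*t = (t)*(t^2 - 4) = t*(t - 2)*(t + 2)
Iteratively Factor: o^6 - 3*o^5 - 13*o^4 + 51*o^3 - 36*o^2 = (o)*(o^5 - 3*o^4 - 13*o^3 + 51*o^2 - 36*o) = o^2*(o^4 - 3*o^3 - 13*o^2 + 51*o - 36) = o^2*(o - 3)*(o^3 - 13*o + 12) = o^2*(o - 3)*(o - 1)*(o^2 + o - 12) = o^2*(o - 3)*(o - 1)*(o + 4)*(o - 3)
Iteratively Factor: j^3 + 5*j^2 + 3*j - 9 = (j + 3)*(j^2 + 2*j - 3) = (j - 1)*(j + 3)*(j + 3)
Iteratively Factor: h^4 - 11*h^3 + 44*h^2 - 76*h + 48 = (h - 2)*(h^3 - 9*h^2 + 26*h - 24) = (h - 3)*(h - 2)*(h^2 - 6*h + 8) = (h - 3)*(h - 2)^2*(h - 4)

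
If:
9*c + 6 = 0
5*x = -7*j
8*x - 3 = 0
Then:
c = -2/3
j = -15/56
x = 3/8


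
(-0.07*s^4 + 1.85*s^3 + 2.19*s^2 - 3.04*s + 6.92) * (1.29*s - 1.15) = -0.0903*s^5 + 2.467*s^4 + 0.6976*s^3 - 6.4401*s^2 + 12.4228*s - 7.958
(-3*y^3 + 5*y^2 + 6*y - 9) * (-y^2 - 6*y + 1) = 3*y^5 + 13*y^4 - 39*y^3 - 22*y^2 + 60*y - 9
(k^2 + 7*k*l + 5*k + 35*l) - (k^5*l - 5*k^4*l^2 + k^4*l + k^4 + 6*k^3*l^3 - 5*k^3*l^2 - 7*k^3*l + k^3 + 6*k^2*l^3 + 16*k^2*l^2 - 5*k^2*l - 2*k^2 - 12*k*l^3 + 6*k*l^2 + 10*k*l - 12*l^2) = -k^5*l + 5*k^4*l^2 - k^4*l - k^4 - 6*k^3*l^3 + 5*k^3*l^2 + 7*k^3*l - k^3 - 6*k^2*l^3 - 16*k^2*l^2 + 5*k^2*l + 3*k^2 + 12*k*l^3 - 6*k*l^2 - 3*k*l + 5*k + 12*l^2 + 35*l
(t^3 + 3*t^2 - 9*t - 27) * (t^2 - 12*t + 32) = t^5 - 9*t^4 - 13*t^3 + 177*t^2 + 36*t - 864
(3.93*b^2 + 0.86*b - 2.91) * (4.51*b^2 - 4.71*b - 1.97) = 17.7243*b^4 - 14.6317*b^3 - 24.9168*b^2 + 12.0119*b + 5.7327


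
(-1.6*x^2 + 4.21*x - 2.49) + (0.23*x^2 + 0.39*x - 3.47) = -1.37*x^2 + 4.6*x - 5.96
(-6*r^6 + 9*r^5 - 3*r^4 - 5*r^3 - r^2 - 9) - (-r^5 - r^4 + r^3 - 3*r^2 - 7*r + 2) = -6*r^6 + 10*r^5 - 2*r^4 - 6*r^3 + 2*r^2 + 7*r - 11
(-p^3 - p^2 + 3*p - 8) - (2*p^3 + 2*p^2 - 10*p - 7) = -3*p^3 - 3*p^2 + 13*p - 1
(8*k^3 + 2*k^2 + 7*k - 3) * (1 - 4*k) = -32*k^4 - 26*k^2 + 19*k - 3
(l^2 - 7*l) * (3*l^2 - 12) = 3*l^4 - 21*l^3 - 12*l^2 + 84*l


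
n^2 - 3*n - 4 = (n - 4)*(n + 1)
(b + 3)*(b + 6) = b^2 + 9*b + 18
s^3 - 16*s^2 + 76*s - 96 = (s - 8)*(s - 6)*(s - 2)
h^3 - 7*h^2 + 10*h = h*(h - 5)*(h - 2)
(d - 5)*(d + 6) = d^2 + d - 30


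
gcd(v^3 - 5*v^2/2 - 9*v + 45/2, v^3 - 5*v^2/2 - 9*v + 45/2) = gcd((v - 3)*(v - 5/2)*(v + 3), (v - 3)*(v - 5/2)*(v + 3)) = v^3 - 5*v^2/2 - 9*v + 45/2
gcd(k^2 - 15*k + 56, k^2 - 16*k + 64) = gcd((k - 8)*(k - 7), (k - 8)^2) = k - 8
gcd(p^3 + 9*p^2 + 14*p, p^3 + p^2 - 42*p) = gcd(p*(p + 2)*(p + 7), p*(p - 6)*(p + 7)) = p^2 + 7*p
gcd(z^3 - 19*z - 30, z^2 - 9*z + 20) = z - 5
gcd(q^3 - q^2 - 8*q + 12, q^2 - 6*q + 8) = q - 2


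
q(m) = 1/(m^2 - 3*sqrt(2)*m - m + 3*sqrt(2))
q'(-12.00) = 0.00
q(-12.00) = 0.00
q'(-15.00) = 0.00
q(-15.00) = 0.00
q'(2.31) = 0.10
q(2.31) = -0.39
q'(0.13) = 0.39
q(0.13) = 0.28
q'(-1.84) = 0.03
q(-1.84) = 0.06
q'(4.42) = -9.78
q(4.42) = 1.65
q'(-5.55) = 0.00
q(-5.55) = 0.02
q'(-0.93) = 0.07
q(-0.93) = 0.10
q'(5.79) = -0.12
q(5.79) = 0.13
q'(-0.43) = 0.14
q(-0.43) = 0.15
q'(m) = (-2*m + 1 + 3*sqrt(2))/(m^2 - 3*sqrt(2)*m - m + 3*sqrt(2))^2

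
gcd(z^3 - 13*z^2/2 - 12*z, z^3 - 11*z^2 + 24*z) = z^2 - 8*z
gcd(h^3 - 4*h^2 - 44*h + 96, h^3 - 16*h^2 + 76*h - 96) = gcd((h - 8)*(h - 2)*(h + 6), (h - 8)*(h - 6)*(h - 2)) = h^2 - 10*h + 16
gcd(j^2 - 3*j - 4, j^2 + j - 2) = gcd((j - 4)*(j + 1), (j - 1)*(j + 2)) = 1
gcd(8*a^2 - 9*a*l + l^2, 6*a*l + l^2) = 1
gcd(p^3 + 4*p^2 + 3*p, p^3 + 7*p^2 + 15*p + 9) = p^2 + 4*p + 3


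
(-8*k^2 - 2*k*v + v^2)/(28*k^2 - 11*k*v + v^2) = (2*k + v)/(-7*k + v)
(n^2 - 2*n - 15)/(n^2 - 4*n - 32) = (-n^2 + 2*n + 15)/(-n^2 + 4*n + 32)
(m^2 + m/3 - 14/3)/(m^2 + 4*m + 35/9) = 3*(m - 2)/(3*m + 5)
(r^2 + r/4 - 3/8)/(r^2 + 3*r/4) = (r - 1/2)/r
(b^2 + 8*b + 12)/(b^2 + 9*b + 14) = (b + 6)/(b + 7)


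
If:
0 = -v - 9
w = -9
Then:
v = -9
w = -9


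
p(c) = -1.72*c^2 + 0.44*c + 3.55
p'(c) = 0.44 - 3.44*c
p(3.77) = -19.24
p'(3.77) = -12.53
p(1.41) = 0.75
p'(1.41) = -4.41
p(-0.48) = 2.94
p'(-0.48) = 2.09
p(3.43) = -15.18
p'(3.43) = -11.36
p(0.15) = 3.58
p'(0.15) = -0.08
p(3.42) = -15.06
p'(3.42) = -11.32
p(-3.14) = -14.79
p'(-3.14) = 11.24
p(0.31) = 3.52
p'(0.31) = -0.63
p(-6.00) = -61.01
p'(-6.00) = 21.08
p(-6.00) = -61.01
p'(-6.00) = 21.08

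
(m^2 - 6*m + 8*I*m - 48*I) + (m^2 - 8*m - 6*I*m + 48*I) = 2*m^2 - 14*m + 2*I*m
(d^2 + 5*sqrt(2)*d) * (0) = 0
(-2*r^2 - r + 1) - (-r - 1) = 2 - 2*r^2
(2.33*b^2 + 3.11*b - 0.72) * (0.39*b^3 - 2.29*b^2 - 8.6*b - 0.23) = 0.9087*b^5 - 4.1228*b^4 - 27.4407*b^3 - 25.6331*b^2 + 5.4767*b + 0.1656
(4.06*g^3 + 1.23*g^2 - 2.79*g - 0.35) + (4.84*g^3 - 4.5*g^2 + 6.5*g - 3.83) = 8.9*g^3 - 3.27*g^2 + 3.71*g - 4.18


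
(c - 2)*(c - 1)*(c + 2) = c^3 - c^2 - 4*c + 4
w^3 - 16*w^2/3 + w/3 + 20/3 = (w - 5)*(w - 4/3)*(w + 1)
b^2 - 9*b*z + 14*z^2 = (b - 7*z)*(b - 2*z)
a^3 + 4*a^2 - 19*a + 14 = (a - 2)*(a - 1)*(a + 7)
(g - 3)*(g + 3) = g^2 - 9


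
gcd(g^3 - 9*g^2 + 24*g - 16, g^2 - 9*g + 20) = g - 4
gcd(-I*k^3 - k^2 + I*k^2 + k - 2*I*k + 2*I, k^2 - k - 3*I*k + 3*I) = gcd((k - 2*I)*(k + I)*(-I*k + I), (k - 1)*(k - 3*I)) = k - 1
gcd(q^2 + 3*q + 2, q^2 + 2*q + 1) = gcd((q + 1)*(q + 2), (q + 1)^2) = q + 1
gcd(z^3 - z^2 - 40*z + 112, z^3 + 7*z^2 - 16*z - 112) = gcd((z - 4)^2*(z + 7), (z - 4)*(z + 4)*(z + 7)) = z^2 + 3*z - 28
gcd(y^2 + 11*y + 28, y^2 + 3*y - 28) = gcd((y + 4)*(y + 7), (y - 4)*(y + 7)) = y + 7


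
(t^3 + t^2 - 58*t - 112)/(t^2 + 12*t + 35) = (t^2 - 6*t - 16)/(t + 5)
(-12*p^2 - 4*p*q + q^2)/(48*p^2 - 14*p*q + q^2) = (-2*p - q)/(8*p - q)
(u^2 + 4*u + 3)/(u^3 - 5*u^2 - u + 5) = (u + 3)/(u^2 - 6*u + 5)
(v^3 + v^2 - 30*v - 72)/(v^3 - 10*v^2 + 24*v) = (v^2 + 7*v + 12)/(v*(v - 4))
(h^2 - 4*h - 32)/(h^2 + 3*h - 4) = (h - 8)/(h - 1)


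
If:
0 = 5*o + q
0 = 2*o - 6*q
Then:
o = 0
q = 0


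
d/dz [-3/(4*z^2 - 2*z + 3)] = 6*(4*z - 1)/(4*z^2 - 2*z + 3)^2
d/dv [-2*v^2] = -4*v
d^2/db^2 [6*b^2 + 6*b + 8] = 12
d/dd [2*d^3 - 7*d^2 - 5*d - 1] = 6*d^2 - 14*d - 5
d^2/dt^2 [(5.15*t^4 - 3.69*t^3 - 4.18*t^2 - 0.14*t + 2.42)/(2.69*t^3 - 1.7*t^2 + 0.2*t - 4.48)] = (1.13686837721616e-13*t^8 - 70.016936*t^6 + 367.709076*t^5 - 69.586032*t^4 - 903.723264*t^3 + 1480.725984*t^2 - 267.914592*t - 204.707264)/(19.465109*t^9 - 36.90411*t^8 + 27.66396*t^7 - 107.653784*t^6 + 124.97904*t^5 - 53.50704*t^4 + 171.115328*t^3 - 102.89664*t^2 + 12.04224*t - 89.915392)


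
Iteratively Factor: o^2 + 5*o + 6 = (o + 2)*(o + 3)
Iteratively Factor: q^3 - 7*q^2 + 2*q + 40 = (q - 5)*(q^2 - 2*q - 8) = (q - 5)*(q - 4)*(q + 2)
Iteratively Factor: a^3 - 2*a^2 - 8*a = (a + 2)*(a^2 - 4*a) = a*(a + 2)*(a - 4)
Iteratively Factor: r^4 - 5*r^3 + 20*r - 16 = (r + 2)*(r^3 - 7*r^2 + 14*r - 8) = (r - 2)*(r + 2)*(r^2 - 5*r + 4) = (r - 4)*(r - 2)*(r + 2)*(r - 1)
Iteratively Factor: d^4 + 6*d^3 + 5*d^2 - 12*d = (d - 1)*(d^3 + 7*d^2 + 12*d) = d*(d - 1)*(d^2 + 7*d + 12) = d*(d - 1)*(d + 3)*(d + 4)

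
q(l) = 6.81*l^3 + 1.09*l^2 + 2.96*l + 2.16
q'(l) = 20.43*l^2 + 2.18*l + 2.96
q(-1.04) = -7.40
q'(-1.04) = 22.79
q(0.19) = 2.81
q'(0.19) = 4.11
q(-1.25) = -13.14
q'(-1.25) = 32.16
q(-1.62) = -28.73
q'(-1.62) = 53.04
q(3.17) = 239.43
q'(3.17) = 215.17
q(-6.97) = -2271.44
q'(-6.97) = 980.27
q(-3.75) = -352.73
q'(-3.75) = 282.08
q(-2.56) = -112.53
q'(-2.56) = 131.27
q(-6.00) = -1447.32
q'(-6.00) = 725.36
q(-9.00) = -4900.68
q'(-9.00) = 1638.17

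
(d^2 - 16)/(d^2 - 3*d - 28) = (d - 4)/(d - 7)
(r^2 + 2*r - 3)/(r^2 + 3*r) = (r - 1)/r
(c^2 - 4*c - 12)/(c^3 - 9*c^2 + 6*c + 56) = (c - 6)/(c^2 - 11*c + 28)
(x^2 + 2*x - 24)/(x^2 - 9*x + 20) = (x + 6)/(x - 5)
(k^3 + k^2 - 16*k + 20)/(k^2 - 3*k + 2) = (k^2 + 3*k - 10)/(k - 1)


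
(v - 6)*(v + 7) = v^2 + v - 42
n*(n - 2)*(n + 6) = n^3 + 4*n^2 - 12*n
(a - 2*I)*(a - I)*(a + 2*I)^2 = a^4 + I*a^3 + 6*a^2 + 4*I*a + 8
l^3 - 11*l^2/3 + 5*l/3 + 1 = (l - 3)*(l - 1)*(l + 1/3)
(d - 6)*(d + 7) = d^2 + d - 42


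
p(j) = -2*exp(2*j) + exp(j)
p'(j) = -4*exp(2*j) + exp(j)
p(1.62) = -46.01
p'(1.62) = -97.08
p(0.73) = -6.54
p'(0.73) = -15.15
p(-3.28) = 0.03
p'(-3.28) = 0.03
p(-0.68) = -0.01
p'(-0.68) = -0.52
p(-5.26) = 0.01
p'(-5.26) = 0.01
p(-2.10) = 0.09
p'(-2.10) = 0.06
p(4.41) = -13454.26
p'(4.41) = -26990.79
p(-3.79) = 0.02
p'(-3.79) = 0.02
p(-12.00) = 0.00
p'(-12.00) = 0.00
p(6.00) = -325106.15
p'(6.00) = -650615.74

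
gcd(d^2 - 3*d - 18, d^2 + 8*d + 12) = 1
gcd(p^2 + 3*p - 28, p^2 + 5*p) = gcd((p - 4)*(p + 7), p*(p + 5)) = 1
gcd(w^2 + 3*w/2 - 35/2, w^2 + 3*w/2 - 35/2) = w^2 + 3*w/2 - 35/2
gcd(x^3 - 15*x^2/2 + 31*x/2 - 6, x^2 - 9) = x - 3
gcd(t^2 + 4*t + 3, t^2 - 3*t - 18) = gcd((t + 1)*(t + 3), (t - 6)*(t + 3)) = t + 3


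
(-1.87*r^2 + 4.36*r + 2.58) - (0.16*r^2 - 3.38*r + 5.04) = -2.03*r^2 + 7.74*r - 2.46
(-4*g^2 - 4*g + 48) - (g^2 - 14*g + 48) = -5*g^2 + 10*g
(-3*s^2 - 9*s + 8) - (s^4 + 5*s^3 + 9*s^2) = -s^4 - 5*s^3 - 12*s^2 - 9*s + 8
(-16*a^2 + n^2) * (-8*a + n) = 128*a^3 - 16*a^2*n - 8*a*n^2 + n^3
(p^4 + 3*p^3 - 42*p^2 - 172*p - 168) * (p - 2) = p^5 + p^4 - 48*p^3 - 88*p^2 + 176*p + 336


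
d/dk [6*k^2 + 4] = 12*k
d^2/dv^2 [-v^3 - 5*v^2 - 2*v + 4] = -6*v - 10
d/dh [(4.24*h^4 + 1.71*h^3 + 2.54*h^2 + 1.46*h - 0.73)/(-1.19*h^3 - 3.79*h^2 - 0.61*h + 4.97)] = (-5.0456*h^6 - 32.1392*h^5 - 11.2175*h^4 + 85.6798*h^3 + 26.874*h^2 + 19.7142*h + 6.8109)/(1.4161*h^6 + 9.0202*h^5 + 15.8159*h^4 - 7.2048*h^3 - 37.3005*h^2 - 6.0634*h + 24.7009)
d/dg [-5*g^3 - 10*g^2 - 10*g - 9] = -15*g^2 - 20*g - 10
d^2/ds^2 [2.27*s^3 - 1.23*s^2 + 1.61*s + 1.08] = 13.62*s - 2.46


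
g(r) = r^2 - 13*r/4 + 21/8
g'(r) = 2*r - 13/4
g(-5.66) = 53.06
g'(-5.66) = -14.57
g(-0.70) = 5.39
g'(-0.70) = -4.65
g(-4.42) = 36.53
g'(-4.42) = -12.09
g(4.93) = 10.91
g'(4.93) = 6.61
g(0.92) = 0.48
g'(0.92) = -1.41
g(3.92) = 5.25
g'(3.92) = 4.59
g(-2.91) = 20.55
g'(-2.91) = -9.07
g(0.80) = 0.66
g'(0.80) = -1.65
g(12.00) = 107.62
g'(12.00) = 20.75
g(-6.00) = 58.12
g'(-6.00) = -15.25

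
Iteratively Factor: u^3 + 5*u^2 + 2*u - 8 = (u + 4)*(u^2 + u - 2) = (u + 2)*(u + 4)*(u - 1)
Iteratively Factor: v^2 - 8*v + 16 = (v - 4)*(v - 4)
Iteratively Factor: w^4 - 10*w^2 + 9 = (w + 1)*(w^3 - w^2 - 9*w + 9) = (w - 3)*(w + 1)*(w^2 + 2*w - 3) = (w - 3)*(w - 1)*(w + 1)*(w + 3)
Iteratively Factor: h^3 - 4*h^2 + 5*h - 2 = (h - 2)*(h^2 - 2*h + 1) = (h - 2)*(h - 1)*(h - 1)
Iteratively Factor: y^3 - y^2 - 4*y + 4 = (y - 1)*(y^2 - 4) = (y - 1)*(y + 2)*(y - 2)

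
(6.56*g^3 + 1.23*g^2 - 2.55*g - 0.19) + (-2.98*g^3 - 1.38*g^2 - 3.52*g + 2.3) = 3.58*g^3 - 0.15*g^2 - 6.07*g + 2.11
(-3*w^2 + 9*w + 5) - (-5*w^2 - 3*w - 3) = 2*w^2 + 12*w + 8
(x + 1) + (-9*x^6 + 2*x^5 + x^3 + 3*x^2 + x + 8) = -9*x^6 + 2*x^5 + x^3 + 3*x^2 + 2*x + 9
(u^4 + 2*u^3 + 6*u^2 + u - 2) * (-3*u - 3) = -3*u^5 - 9*u^4 - 24*u^3 - 21*u^2 + 3*u + 6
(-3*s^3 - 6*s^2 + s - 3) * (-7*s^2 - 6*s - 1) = 21*s^5 + 60*s^4 + 32*s^3 + 21*s^2 + 17*s + 3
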